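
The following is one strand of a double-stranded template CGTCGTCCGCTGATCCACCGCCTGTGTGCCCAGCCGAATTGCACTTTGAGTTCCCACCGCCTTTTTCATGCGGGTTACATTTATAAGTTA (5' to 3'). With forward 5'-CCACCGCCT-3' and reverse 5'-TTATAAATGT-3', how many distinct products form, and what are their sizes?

The forward primer CCACCGCCT matches the top strand at positions 15–23, 54–62.
The reverse primer's reverse complement is ACATTTATAA, matching at positions 77–86.
Each forward site pairs with the reverse site to give a product ending at position 86: sizes 72, 33 bp.

Two products: 72 bp, 33 bp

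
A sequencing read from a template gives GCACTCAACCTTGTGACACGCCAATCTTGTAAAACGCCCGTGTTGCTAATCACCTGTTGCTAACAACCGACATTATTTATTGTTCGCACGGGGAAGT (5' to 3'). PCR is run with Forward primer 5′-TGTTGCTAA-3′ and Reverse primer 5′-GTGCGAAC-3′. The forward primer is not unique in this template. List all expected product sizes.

The forward primer TGTTGCTAA matches the top strand at positions 41–49, 55–63.
The reverse primer's reverse complement is GTTCGCAC, matching at positions 82–89.
Each forward site pairs with the reverse site to give a product ending at position 89: sizes 49, 35 bp.

49 bp, 35 bp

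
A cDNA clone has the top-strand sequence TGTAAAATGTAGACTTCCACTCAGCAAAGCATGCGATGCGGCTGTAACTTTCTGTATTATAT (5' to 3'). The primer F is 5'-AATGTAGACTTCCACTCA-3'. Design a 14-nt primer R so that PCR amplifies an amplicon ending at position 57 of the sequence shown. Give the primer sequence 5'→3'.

The forward primer binds at positions 6–23; the product's 3' end on the top strand is position 57.
The reverse primer anneals to the top strand over positions 44–57, i.e. to GTAACTTTCTGTAT.
Its sequence written 5'→3' is the reverse complement: ATACAGAAAGTTAC.

5'-ATACAGAAAGTTAC-3'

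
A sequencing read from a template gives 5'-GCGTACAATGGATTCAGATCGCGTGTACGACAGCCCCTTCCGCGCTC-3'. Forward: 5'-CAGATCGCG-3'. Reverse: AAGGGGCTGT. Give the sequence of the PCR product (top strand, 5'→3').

Forward primer CAGATCGCG is found on the top strand at positions 15–23.
Reverse complement of the reverse primer: ACAGCCCCTT. This occurs on the top strand at positions 30–39.
The product is the template from position 15 through 39 (25 bp).

5'-CAGATCGCGTGTACGACAGCCCCTT-3'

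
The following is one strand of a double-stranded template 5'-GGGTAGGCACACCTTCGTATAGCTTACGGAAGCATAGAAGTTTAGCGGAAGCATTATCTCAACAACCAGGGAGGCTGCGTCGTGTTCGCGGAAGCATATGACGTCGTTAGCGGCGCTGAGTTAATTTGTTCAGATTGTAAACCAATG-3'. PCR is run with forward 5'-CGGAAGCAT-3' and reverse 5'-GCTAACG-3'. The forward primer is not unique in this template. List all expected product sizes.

85 bp, 66 bp, 23 bp

The forward primer CGGAAGCAT matches the top strand at positions 27–35, 46–54, 89–97.
The reverse primer's reverse complement is CGTTAGC, matching at positions 105–111.
Each forward site pairs with the reverse site to give a product ending at position 111: sizes 85, 66, 23 bp.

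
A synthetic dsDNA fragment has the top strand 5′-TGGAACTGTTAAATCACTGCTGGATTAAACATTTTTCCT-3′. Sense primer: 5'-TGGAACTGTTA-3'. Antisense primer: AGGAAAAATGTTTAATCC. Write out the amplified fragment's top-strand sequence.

Forward primer TGGAACTGTTA is found on the top strand at positions 1–11.
Reverse complement of the reverse primer: GGATTAAACATTTTTCCT. This occurs on the top strand at positions 22–39.
The product is the template from position 1 through 39 (39 bp).

5'-TGGAACTGTTAAATCACTGCTGGATTAAACATTTTTCCT-3'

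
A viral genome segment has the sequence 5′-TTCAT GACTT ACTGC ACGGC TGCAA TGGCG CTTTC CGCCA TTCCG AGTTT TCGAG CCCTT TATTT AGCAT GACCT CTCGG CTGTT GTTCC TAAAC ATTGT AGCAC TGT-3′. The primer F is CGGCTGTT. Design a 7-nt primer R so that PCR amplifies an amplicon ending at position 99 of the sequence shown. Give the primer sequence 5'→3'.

The forward primer binds at positions 78–85; the product's 3' end on the top strand is position 99.
The reverse primer anneals to the top strand over positions 93–99, i.e. to AACATTG.
Its sequence written 5'→3' is the reverse complement: CAATGTT.

5'-CAATGTT-3'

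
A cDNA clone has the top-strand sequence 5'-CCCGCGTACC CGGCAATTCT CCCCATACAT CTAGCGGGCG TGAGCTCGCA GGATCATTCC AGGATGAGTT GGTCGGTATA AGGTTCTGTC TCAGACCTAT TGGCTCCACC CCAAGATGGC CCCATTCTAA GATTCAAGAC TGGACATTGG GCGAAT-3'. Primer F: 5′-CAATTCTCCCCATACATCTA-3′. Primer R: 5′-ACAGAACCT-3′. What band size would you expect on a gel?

Forward primer CAATTCTCCCCATACATCTA is found on the top strand at positions 14–33.
The reverse primer's reverse complement is AGGTTCTGT, which matches the template at positions 81–89.
Amplicon spans positions 14–89: 76 bp.

76 bp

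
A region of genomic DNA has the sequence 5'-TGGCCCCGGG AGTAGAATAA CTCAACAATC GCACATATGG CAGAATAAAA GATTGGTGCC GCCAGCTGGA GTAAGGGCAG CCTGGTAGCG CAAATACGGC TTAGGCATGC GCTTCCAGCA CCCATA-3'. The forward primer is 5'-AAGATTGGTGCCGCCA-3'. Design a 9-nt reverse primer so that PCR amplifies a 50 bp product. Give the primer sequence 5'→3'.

The forward primer binds at positions 49–64, so a 50 bp product ends at position 49 + 50 − 1 = 98.
The reverse primer anneals to the top strand over positions 90–98, i.e. to GCAAATACG.
Its sequence written 5'→3' is the reverse complement: CGTATTTGC.

5'-CGTATTTGC-3'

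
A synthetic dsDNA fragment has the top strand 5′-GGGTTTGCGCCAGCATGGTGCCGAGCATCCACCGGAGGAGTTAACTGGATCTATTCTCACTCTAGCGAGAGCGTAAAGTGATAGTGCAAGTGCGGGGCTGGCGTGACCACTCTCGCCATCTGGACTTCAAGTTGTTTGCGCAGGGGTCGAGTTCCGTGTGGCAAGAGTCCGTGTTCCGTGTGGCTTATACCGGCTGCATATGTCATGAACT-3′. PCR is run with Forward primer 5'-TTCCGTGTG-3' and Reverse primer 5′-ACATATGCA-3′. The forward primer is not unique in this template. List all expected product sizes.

52 bp, 30 bp

The forward primer TTCCGTGTG matches the top strand at positions 152–160, 174–182.
The reverse primer's reverse complement is TGCATATGT, matching at positions 195–203.
Each forward site pairs with the reverse site to give a product ending at position 203: sizes 52, 30 bp.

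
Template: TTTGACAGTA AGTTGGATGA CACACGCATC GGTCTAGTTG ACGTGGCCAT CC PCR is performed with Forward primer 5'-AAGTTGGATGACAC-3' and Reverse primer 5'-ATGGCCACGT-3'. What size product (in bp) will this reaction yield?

41 bp

The forward primer matches the template at positions 10–23.
The reverse primer's reverse complement is ACGTGGCCAT, which matches the template at positions 41–50.
The product runs from position 10 to position 50, so its length is 50 − 10 + 1 = 41 bp.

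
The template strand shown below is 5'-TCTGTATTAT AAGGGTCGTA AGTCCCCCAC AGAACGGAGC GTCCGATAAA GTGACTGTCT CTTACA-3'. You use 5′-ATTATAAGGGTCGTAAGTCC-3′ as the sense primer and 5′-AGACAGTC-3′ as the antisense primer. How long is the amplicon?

Forward primer ATTATAAGGGTCGTAAGTCC is found on the top strand at positions 6–25.
The reverse primer's reverse complement is GACTGTCT, which matches the template at positions 53–60.
Product length = (reverse-primer end) − (forward-primer start) + 1 = 60 − 6 + 1 = 55 bp.

55 bp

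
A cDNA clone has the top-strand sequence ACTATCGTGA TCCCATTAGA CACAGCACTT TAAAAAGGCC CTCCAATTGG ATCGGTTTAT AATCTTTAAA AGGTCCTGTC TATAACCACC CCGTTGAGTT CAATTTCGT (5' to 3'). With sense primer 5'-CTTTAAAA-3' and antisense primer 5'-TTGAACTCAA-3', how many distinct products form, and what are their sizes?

Two products: 76 bp, 40 bp

The forward primer CTTTAAAA matches the top strand at positions 28–35, 64–71.
The reverse primer's reverse complement is TTGAGTTCAA, matching at positions 94–103.
Each forward site pairs with the reverse site to give a product ending at position 103: sizes 76, 40 bp.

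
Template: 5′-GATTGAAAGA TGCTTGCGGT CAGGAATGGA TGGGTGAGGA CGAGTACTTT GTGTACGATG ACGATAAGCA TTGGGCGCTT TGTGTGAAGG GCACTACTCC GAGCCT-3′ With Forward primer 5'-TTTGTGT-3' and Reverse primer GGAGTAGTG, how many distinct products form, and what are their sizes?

The forward primer TTTGTGT matches the top strand at positions 48–54, 79–85.
The reverse primer's reverse complement is CACTACTCC, matching at positions 92–100.
Each forward site pairs with the reverse site to give a product ending at position 100: sizes 53, 22 bp.

Two products: 53 bp, 22 bp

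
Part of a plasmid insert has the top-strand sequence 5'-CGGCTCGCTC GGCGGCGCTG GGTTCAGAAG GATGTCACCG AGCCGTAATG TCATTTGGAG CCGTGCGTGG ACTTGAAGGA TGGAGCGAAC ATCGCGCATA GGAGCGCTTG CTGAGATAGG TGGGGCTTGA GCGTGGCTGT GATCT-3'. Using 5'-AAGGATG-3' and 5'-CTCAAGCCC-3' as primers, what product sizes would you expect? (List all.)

The forward primer AAGGATG matches the top strand at positions 28–34, 76–82.
The reverse primer's reverse complement is GGGCTTGAG, matching at positions 123–131.
Each forward site pairs with the reverse site to give a product ending at position 131: sizes 104, 56 bp.

104 bp, 56 bp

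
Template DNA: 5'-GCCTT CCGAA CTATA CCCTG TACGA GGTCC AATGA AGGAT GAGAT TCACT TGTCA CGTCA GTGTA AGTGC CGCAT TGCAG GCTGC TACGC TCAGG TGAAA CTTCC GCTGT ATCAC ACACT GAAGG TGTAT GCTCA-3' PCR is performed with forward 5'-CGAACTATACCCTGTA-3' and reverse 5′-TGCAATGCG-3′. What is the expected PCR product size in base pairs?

Scanning the template, CGAACTATACCCTGTA occurs at positions 7–22; this primer anneals to the bottom strand there with its 3' end pointing downstream.
The reverse primer's reverse complement is CGCATTGCA, which matches the template at positions 71–79.
Product length = (reverse-primer end) − (forward-primer start) + 1 = 79 − 7 + 1 = 73 bp.

73 bp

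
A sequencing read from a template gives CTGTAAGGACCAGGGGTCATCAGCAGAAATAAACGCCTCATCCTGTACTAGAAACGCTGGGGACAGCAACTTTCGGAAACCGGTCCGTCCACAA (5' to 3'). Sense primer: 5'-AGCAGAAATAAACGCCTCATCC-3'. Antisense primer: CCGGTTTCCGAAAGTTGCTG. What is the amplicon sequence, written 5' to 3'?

5'-AGCAGAAATAAACGCCTCATCCTGTACTAGAAACGCTGGGGACAGCAACTTTCGGAAACCGG-3'

Scanning the template, AGCAGAAATAAACGCCTCATCC occurs at positions 22–43; this primer anneals to the bottom strand there with its 3' end pointing downstream.
Reverse complement of the reverse primer: CAGCAACTTTCGGAAACCGG. This occurs on the top strand at positions 64–83.
The product is the template from position 22 through 83 (62 bp).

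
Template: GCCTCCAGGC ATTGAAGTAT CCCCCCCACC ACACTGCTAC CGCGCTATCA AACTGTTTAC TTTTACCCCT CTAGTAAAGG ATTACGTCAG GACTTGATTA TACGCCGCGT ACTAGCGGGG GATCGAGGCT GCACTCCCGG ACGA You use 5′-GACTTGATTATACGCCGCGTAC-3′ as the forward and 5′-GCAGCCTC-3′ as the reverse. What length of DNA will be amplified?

42 bp

Forward primer GACTTGATTATACGCCGCGTAC is found on the top strand at positions 91–112.
Taking the reverse complement of GCAGCCTC gives GAGGCTGC, found at positions 125–132 on the template; the primer anneals here to the top strand with its 3' end pointing upstream.
Product length = (reverse-primer end) − (forward-primer start) + 1 = 132 − 91 + 1 = 42 bp.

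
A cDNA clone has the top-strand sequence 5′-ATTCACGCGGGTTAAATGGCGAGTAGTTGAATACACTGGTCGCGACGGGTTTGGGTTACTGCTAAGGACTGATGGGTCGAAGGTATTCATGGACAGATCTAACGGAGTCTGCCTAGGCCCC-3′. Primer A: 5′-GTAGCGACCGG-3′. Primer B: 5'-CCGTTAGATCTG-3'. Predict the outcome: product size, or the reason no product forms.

No product — primer A has no binding site in the template.

Primer A (GTAGCGACCGG) does not match the top strand, and its reverse complement CCGGTCGCTAC does not match either.
With no annealing site for primer A, no amplification occurs.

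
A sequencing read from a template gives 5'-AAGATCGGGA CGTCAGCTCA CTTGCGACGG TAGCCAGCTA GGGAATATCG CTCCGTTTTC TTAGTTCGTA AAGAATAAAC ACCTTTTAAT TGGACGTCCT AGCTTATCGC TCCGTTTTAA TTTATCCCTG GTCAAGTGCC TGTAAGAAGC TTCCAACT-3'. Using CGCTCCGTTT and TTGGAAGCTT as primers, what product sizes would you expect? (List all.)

108 bp, 49 bp

The forward primer CGCTCCGTTT matches the top strand at positions 49–58, 108–117.
The reverse primer's reverse complement is AAGCTTCCAA, matching at positions 147–156.
Each forward site pairs with the reverse site to give a product ending at position 156: sizes 108, 49 bp.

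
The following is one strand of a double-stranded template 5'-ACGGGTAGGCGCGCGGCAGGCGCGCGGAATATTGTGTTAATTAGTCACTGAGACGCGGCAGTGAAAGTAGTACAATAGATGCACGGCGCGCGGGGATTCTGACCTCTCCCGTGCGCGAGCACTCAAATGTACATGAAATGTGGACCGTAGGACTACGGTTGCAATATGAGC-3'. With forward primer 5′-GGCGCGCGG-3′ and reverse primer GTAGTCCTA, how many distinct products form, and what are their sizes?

Three products: 149 bp, 138 bp, 72 bp

The forward primer GGCGCGCGG matches the top strand at positions 8–16, 19–27, 85–93.
The reverse primer's reverse complement is TAGGACTAC, matching at positions 148–156.
Each forward site pairs with the reverse site to give a product ending at position 156: sizes 149, 138, 72 bp.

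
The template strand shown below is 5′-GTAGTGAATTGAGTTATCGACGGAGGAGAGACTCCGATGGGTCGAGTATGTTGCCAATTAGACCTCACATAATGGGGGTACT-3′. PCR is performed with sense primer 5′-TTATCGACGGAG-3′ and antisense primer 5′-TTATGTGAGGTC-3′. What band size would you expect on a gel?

59 bp

Scanning the template, TTATCGACGGAG occurs at positions 14–25; this primer anneals to the bottom strand there with its 3' end pointing downstream.
Reverse complement of the reverse primer: GACCTCACATAA. This occurs on the top strand at positions 61–72.
Product length = (reverse-primer end) − (forward-primer start) + 1 = 72 − 14 + 1 = 59 bp.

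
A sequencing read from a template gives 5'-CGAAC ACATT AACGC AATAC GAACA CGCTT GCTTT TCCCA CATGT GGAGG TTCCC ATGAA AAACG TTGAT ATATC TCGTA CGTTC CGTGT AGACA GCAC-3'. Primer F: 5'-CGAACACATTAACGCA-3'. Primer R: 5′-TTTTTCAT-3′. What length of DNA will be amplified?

The forward primer matches the template at positions 1–16.
Taking the reverse complement of TTTTTCAT gives ATGAAAAA, found at positions 56–63 on the template; the primer anneals here to the top strand with its 3' end pointing upstream.
Product length = (reverse-primer end) − (forward-primer start) + 1 = 63 − 1 + 1 = 63 bp.

63 bp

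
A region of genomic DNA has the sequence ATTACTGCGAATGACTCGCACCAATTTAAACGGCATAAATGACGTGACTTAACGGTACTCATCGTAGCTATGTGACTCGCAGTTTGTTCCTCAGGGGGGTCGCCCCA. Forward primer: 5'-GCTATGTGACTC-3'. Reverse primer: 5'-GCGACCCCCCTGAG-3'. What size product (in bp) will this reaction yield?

Forward primer GCTATGTGACTC is found on the top strand at positions 67–78.
Taking the reverse complement of GCGACCCCCCTGAG gives CTCAGGGGGGTCGC, found at positions 90–103 on the template; the primer anneals here to the top strand with its 3' end pointing upstream.
Amplicon spans positions 67–103: 37 bp.

37 bp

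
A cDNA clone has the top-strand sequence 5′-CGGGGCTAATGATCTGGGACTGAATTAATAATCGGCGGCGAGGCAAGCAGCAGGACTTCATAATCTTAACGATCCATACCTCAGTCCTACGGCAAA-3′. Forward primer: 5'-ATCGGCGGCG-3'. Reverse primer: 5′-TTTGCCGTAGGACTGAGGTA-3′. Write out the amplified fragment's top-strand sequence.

5'-ATCGGCGGCGAGGCAAGCAGCAGGACTTCATAATCTTAACGATCCATACCTCAGTCCTACGGCAAA-3'

Forward primer ATCGGCGGCG is found on the top strand at positions 31–40.
Taking the reverse complement of TTTGCCGTAGGACTGAGGTA gives TACCTCAGTCCTACGGCAAA, found at positions 77–96 on the template; the primer anneals here to the top strand with its 3' end pointing upstream.
The product is the template from position 31 through 96 (66 bp).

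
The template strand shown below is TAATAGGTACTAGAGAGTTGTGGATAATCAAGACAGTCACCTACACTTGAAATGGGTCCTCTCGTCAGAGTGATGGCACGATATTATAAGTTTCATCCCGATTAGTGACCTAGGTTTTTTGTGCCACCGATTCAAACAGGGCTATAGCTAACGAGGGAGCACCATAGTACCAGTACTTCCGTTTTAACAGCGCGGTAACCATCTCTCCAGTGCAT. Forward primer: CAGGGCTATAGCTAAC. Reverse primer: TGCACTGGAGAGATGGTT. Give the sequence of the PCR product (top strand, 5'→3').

5'-CAGGGCTATAGCTAACGAGGGAGCACCATAGTACCAGTACTTCCGTTTTAACAGCGCGGTAACCATCTCTCCAGTGCA-3'

The forward primer matches the template at positions 137–152.
Taking the reverse complement of TGCACTGGAGAGATGGTT gives AACCATCTCTCCAGTGCA, found at positions 197–214 on the template; the primer anneals here to the top strand with its 3' end pointing upstream.
The product is the template from position 137 through 214 (78 bp).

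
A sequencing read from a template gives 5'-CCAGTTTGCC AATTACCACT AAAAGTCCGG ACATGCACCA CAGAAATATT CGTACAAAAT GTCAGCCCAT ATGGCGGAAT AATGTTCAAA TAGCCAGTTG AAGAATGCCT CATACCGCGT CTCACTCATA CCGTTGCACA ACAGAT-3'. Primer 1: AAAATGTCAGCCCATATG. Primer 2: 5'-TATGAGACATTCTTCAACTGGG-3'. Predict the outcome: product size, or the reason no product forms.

No product — primer 2 has no binding site in the template.

Primer 2 (TATGAGACATTCTTCAACTGGG) does not match the top strand, and its reverse complement CCCAGTTGAAGAATGTCTCATA does not match either.
With no annealing site for primer 2, no amplification occurs.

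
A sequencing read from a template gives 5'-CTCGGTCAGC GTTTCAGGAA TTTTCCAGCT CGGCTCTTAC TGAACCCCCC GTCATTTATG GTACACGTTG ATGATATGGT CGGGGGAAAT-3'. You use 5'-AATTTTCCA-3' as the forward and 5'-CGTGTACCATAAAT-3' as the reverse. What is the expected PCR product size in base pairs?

49 bp

The forward primer matches the template at positions 19–27.
Taking the reverse complement of CGTGTACCATAAAT gives ATTTATGGTACACG, found at positions 54–67 on the template; the primer anneals here to the top strand with its 3' end pointing upstream.
Amplicon spans positions 19–67: 49 bp.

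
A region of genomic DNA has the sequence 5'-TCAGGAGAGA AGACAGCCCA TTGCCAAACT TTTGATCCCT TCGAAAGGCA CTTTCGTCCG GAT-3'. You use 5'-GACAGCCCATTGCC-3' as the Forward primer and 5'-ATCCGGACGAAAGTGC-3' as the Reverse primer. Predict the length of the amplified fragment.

The forward primer matches the template at positions 12–25.
Reverse complement of the reverse primer: GCACTTTCGTCCGGAT. This occurs on the top strand at positions 48–63.
Amplicon spans positions 12–63: 52 bp.

52 bp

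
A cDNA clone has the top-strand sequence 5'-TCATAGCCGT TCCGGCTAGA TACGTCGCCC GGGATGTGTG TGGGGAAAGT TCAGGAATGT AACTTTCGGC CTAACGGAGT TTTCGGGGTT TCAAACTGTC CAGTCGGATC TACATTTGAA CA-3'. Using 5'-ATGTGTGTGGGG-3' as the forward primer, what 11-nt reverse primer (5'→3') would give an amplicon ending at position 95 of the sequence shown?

The forward primer binds at positions 34–45; the product's 3' end on the top strand is position 95.
The reverse primer anneals to the top strand over positions 85–95, i.e. to GGGGTTTCAAA.
Its sequence written 5'→3' is the reverse complement: TTTGAAACCCC.

5'-TTTGAAACCCC-3'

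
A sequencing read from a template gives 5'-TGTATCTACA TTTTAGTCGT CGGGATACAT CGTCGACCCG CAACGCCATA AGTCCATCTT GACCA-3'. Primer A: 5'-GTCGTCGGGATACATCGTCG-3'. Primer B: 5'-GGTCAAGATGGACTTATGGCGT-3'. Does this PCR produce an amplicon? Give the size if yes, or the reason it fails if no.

Primer A (GTCGTCGGGATACATCGTCG) matches the top strand at positions 16–35; it acts as a forward primer.
Primer B's reverse complement is ACGCCATAAGTCCATCTTGACC, matching the top strand at positions 43–64; it acts as a reverse primer.
The 3' ends face each other across positions 16–64, giving a 49 bp product.

Yes — a 49 bp product.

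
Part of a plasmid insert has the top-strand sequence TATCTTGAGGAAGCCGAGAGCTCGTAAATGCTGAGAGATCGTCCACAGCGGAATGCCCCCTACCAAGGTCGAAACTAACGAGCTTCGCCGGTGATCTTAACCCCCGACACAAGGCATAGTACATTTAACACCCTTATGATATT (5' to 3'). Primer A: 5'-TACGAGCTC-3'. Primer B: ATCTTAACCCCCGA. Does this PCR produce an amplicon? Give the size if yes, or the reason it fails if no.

Primer A (TACGAGCTC) has reverse complement GAGCTCGTA, which matches the top strand at positions 18–26; primer A anneals to the top strand there with its 3' end pointing upstream toward position 18.
Primer B (ATCTTAACCCCCGA) matches the top strand directly at positions 94–107; it anneals to the bottom strand with its 3' end pointing downstream toward position 107.
The 3' ends diverge (primer A extends toward position 1, primer B toward position 143), so the primers never converge on a shared product.

No product — the primers' 3' ends point away from each other.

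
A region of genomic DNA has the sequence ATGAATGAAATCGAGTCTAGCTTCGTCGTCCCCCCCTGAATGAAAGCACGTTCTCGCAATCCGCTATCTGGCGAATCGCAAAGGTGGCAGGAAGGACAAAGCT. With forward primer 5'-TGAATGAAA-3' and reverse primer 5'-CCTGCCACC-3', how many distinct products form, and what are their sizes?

The forward primer TGAATGAAA matches the top strand at positions 2–10, 37–45.
The reverse primer's reverse complement is GGTGGCAGG, matching at positions 83–91.
Each forward site pairs with the reverse site to give a product ending at position 91: sizes 90, 55 bp.

Two products: 90 bp, 55 bp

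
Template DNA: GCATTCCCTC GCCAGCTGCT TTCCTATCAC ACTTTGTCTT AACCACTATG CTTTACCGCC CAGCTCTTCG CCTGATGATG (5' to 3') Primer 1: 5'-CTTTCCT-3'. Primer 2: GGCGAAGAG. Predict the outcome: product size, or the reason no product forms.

Primer 1 (CTTTCCT) matches the top strand at positions 19–25; it acts as a forward primer.
Primer 2's reverse complement is CTCTTCGCC, matching the top strand at positions 64–72; it acts as a reverse primer.
The 3' ends face each other across positions 19–72, giving a 54 bp product.

Yes — a 54 bp product.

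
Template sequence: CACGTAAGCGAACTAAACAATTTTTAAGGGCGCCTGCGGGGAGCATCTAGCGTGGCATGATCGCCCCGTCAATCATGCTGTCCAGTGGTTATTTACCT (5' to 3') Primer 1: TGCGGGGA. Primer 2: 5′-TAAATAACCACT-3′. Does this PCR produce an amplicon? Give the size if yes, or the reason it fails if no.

Primer 1 (TGCGGGGA) matches the top strand at positions 35–42; it acts as a forward primer.
Primer 2's reverse complement is AGTGGTTATTTA, matching the top strand at positions 84–95; it acts as a reverse primer.
The 3' ends face each other across positions 35–95, giving a 61 bp product.

Yes — a 61 bp product.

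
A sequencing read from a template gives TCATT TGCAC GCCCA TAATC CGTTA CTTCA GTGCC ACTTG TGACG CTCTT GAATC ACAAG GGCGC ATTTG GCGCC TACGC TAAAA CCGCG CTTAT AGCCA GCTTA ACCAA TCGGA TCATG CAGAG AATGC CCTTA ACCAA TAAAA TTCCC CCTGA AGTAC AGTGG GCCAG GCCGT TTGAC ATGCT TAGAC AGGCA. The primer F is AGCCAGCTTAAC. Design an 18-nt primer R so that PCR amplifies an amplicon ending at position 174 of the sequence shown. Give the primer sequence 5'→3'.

5'-CGGCCTGGCCCACTGTAC-3'

The forward primer binds at positions 96–107; the product's 3' end on the top strand is position 174.
The reverse primer anneals to the top strand over positions 157–174, i.e. to GTACAGTGGGCCAGGCCG.
Its sequence written 5'→3' is the reverse complement: CGGCCTGGCCCACTGTAC.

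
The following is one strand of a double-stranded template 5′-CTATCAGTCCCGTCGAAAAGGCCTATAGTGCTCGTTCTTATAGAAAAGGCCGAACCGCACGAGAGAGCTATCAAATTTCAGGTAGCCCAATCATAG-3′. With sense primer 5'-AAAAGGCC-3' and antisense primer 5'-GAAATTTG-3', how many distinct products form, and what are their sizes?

Two products: 64 bp, 36 bp

The forward primer AAAAGGCC matches the top strand at positions 16–23, 44–51.
The reverse primer's reverse complement is CAAATTTC, matching at positions 72–79.
Each forward site pairs with the reverse site to give a product ending at position 79: sizes 64, 36 bp.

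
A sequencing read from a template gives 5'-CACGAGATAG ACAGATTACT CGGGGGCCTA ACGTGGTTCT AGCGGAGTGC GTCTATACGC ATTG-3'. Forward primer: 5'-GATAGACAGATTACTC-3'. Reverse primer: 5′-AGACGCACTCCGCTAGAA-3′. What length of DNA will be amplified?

49 bp

The forward primer matches the template at positions 6–21.
Reverse complement of the reverse primer: TTCTAGCGGAGTGCGTCT. This occurs on the top strand at positions 37–54.
Amplicon spans positions 6–54: 49 bp.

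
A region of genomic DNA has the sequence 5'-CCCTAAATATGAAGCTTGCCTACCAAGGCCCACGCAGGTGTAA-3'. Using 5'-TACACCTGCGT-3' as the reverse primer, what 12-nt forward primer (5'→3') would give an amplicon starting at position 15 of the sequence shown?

The reverse primer's reverse complement ACGCAGGTGTA matches the template at positions 32–42; the product starts at position 15.
The forward primer is identical to the top strand over positions 15–26: CTTGCCTACCAA.

5'-CTTGCCTACCAA-3'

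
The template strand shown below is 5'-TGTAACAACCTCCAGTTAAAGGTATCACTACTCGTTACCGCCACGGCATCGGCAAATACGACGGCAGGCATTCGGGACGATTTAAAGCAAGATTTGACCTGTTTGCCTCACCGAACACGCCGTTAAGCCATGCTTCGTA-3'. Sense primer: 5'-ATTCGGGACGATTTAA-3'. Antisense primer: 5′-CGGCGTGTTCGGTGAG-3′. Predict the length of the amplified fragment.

Forward primer ATTCGGGACGATTTAA is found on the top strand at positions 70–85.
Taking the reverse complement of CGGCGTGTTCGGTGAG gives CTCACCGAACACGCCG, found at positions 107–122 on the template; the primer anneals here to the top strand with its 3' end pointing upstream.
The product runs from position 70 to position 122, so its length is 122 − 70 + 1 = 53 bp.

53 bp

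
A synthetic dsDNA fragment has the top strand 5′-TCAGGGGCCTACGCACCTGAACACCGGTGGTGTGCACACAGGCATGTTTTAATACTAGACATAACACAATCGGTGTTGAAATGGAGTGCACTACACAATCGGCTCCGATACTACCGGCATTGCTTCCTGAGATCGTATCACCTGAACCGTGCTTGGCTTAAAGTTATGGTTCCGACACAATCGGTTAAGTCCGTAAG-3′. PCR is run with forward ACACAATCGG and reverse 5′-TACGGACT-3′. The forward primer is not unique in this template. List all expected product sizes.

132 bp, 103 bp, 21 bp

The forward primer ACACAATCGG matches the top strand at positions 64–73, 93–102, 175–184.
The reverse primer's reverse complement is AGTCCGTA, matching at positions 188–195.
Each forward site pairs with the reverse site to give a product ending at position 195: sizes 132, 103, 21 bp.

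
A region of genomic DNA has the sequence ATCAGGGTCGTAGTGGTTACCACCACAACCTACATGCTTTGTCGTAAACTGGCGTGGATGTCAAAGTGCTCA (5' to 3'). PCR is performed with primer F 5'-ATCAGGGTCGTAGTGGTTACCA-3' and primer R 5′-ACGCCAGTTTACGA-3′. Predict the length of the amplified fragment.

55 bp

The forward primer matches the template at positions 1–22.
Reverse complement of the reverse primer: TCGTAAACTGGCGT. This occurs on the top strand at positions 42–55.
Product length = (reverse-primer end) − (forward-primer start) + 1 = 55 − 1 + 1 = 55 bp.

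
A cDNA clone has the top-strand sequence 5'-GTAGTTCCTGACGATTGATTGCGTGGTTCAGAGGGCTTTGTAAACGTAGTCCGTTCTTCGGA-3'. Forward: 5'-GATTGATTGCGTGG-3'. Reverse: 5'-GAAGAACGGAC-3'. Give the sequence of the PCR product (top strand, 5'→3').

5'-GATTGATTGCGTGGTTCAGAGGGCTTTGTAAACGTAGTCCGTTCTTC-3'

The forward primer matches the template at positions 13–26.
The reverse primer's reverse complement is GTCCGTTCTTC, which matches the template at positions 49–59.
The product is the template from position 13 through 59 (47 bp).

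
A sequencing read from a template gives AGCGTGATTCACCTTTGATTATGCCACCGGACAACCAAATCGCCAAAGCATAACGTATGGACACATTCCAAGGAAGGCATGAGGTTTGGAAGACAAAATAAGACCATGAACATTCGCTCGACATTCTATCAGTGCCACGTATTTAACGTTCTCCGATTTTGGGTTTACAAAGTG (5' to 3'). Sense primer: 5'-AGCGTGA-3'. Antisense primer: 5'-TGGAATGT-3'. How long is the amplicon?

70 bp

The forward primer matches the template at positions 1–7.
The reverse primer's reverse complement is ACATTCCA, which matches the template at positions 63–70.
The product runs from position 1 to position 70, so its length is 70 − 1 + 1 = 70 bp.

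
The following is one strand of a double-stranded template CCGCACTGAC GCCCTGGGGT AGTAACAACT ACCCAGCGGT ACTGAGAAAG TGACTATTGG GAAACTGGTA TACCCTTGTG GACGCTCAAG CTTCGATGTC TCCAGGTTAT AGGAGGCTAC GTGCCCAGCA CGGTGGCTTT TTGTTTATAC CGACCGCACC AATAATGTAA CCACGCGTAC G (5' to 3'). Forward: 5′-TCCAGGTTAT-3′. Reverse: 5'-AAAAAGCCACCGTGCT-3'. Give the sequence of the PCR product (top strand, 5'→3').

5'-TCCAGGTTATAGGAGGCTACGTGCCCAGCACGGTGGCTTTTT-3'

The forward primer matches the template at positions 101–110.
The reverse primer's reverse complement is AGCACGGTGGCTTTTT, which matches the template at positions 127–142.
The product is the template from position 101 through 142 (42 bp).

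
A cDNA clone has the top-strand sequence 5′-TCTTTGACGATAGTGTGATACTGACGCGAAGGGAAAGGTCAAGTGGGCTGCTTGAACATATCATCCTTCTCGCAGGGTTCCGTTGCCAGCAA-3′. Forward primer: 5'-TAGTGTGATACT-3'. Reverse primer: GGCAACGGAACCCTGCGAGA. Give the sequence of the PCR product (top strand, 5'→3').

5'-TAGTGTGATACTGACGCGAAGGGAAAGGTCAAGTGGGCTGCTTGAACATATCATCCTTCTCGCAGGGTTCCGTTGCC-3'

Scanning the template, TAGTGTGATACT occurs at positions 11–22; this primer anneals to the bottom strand there with its 3' end pointing downstream.
Taking the reverse complement of GGCAACGGAACCCTGCGAGA gives TCTCGCAGGGTTCCGTTGCC, found at positions 68–87 on the template; the primer anneals here to the top strand with its 3' end pointing upstream.
The product is the template from position 11 through 87 (77 bp).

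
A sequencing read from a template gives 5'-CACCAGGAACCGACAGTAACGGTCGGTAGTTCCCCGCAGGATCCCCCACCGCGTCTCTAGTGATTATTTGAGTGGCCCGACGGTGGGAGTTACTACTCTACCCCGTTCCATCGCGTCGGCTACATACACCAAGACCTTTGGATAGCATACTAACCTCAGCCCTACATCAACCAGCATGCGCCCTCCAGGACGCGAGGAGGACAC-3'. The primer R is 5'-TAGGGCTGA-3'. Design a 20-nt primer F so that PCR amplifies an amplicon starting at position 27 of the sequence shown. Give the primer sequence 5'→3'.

The reverse primer's reverse complement TCAGCCCTA matches the template at positions 156–164; the product starts at position 27.
The forward primer is identical to the top strand over positions 27–46: TAGTTCCCCGCAGGATCCCC.

5'-TAGTTCCCCGCAGGATCCCC-3'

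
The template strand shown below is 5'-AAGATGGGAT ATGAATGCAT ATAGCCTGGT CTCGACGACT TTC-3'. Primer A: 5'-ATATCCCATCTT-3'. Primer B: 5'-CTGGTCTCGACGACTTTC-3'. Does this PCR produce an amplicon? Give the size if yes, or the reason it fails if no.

Primer A (ATATCCCATCTT) has reverse complement AAGATGGGATAT, which matches the top strand at positions 1–12; primer A anneals to the top strand there with its 3' end pointing upstream toward position 1.
Primer B (CTGGTCTCGACGACTTTC) matches the top strand directly at positions 26–43; it anneals to the bottom strand with its 3' end pointing downstream toward position 43.
The 3' ends diverge (primer A extends toward position 1, primer B toward position 43), so the primers never converge on a shared product.

No product — the primers' 3' ends point away from each other.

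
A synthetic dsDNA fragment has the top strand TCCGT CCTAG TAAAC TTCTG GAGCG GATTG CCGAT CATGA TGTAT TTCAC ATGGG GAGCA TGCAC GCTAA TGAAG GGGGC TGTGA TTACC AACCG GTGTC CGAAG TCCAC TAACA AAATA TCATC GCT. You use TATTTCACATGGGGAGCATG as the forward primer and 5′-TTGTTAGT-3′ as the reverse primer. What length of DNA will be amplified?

Forward primer TATTTCACATGGGGAGCATG is found on the top strand at positions 43–62.
The reverse primer's reverse complement is ACTAACAA, which matches the template at positions 109–116.
The product runs from position 43 to position 116, so its length is 116 − 43 + 1 = 74 bp.

74 bp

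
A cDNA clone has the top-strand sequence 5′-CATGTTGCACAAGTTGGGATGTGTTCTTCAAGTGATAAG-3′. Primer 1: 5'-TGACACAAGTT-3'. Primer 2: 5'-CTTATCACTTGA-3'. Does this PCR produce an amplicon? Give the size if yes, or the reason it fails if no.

Primer 1 (TGACACAAGTT) does not match the top strand, and its reverse complement AACTTGTGTCA does not match either.
With no annealing site for primer 1, no amplification occurs.

No product — primer 1 has no binding site in the template.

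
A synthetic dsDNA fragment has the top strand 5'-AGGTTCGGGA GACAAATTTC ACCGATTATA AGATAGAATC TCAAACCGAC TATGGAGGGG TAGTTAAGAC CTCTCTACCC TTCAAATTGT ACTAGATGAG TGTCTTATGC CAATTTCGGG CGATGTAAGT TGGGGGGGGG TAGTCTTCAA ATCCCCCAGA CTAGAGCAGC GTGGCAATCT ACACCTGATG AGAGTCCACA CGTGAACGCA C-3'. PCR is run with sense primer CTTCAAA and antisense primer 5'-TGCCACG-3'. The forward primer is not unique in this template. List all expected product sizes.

The forward primer CTTCAAA matches the top strand at positions 80–86, 145–151.
The reverse primer's reverse complement is CGTGGCA, matching at positions 170–176.
Each forward site pairs with the reverse site to give a product ending at position 176: sizes 97, 32 bp.

97 bp, 32 bp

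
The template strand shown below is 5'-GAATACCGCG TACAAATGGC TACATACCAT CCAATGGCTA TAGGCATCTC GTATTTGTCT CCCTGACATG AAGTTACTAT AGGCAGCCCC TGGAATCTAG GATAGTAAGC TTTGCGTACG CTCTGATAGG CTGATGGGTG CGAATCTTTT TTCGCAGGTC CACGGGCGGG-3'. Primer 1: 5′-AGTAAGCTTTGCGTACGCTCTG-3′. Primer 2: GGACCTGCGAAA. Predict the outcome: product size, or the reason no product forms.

Yes — a 58 bp product.

Primer 1 (AGTAAGCTTTGCGTACGCTCTG) matches the top strand at positions 104–125; it acts as a forward primer.
Primer 2's reverse complement is TTTCGCAGGTCC, matching the top strand at positions 150–161; it acts as a reverse primer.
The 3' ends face each other across positions 104–161, giving a 58 bp product.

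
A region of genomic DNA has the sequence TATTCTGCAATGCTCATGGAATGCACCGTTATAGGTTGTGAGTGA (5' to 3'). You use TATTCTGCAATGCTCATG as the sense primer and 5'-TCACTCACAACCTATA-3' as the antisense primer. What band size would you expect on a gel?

Scanning the template, TATTCTGCAATGCTCATG occurs at positions 1–18; this primer anneals to the bottom strand there with its 3' end pointing downstream.
Taking the reverse complement of TCACTCACAACCTATA gives TATAGGTTGTGAGTGA, found at positions 30–45 on the template; the primer anneals here to the top strand with its 3' end pointing upstream.
The product runs from position 1 to position 45, so its length is 45 − 1 + 1 = 45 bp.

45 bp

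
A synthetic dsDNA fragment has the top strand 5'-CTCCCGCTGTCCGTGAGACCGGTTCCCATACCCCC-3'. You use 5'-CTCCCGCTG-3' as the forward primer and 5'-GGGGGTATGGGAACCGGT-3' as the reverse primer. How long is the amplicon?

The forward primer matches the template at positions 1–9.
Taking the reverse complement of GGGGGTATGGGAACCGGT gives ACCGGTTCCCATACCCCC, found at positions 18–35 on the template; the primer anneals here to the top strand with its 3' end pointing upstream.
Amplicon spans positions 1–35: 35 bp.

35 bp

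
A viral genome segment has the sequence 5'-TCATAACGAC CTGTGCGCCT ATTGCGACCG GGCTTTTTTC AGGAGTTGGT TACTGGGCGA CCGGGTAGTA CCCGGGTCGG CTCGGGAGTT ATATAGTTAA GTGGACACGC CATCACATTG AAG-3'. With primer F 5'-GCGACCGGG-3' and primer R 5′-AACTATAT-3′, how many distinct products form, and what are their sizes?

The forward primer GCGACCGGG matches the top strand at positions 24–32, 57–65.
The reverse primer's reverse complement is ATATAGTT, matching at positions 91–98.
Each forward site pairs with the reverse site to give a product ending at position 98: sizes 75, 42 bp.

Two products: 75 bp, 42 bp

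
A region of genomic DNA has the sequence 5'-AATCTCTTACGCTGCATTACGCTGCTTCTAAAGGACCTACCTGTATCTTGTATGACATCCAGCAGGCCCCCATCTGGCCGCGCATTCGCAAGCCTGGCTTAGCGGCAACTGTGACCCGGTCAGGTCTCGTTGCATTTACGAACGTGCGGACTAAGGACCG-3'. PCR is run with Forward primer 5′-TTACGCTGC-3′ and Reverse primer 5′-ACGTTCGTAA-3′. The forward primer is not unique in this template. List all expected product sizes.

139 bp, 129 bp

The forward primer TTACGCTGC matches the top strand at positions 7–15, 17–25.
The reverse primer's reverse complement is TTACGAACGT, matching at positions 136–145.
Each forward site pairs with the reverse site to give a product ending at position 145: sizes 139, 129 bp.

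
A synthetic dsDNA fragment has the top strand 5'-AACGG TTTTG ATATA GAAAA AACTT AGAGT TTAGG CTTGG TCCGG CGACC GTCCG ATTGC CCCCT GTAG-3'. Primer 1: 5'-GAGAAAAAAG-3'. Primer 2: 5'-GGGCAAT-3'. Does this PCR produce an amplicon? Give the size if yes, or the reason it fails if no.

No product — primer 1 has no binding site in the template.

Primer 1 (GAGAAAAAAG) does not match the top strand, and its reverse complement CTTTTTTCTC does not match either.
With no annealing site for primer 1, no amplification occurs.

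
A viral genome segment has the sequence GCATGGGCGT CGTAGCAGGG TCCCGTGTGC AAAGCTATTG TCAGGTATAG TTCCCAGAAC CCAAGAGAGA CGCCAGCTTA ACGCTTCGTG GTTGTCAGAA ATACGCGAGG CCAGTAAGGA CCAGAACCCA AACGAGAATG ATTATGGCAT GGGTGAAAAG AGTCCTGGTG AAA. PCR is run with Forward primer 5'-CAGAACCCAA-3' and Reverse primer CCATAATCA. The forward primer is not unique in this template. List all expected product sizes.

The forward primer CAGAACCCAA matches the top strand at positions 55–64, 122–131.
The reverse primer's reverse complement is TGATTATGG, matching at positions 139–147.
Each forward site pairs with the reverse site to give a product ending at position 147: sizes 93, 26 bp.

93 bp, 26 bp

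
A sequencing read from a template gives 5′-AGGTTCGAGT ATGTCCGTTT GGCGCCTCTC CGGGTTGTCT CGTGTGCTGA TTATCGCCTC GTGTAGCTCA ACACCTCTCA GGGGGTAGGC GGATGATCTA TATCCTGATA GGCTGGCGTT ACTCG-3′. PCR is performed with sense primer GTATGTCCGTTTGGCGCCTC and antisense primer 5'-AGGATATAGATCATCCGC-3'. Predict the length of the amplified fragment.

The forward primer matches the template at positions 9–28.
The reverse primer's reverse complement is GCGGATGATCTATATCCT, which matches the template at positions 89–106.
Amplicon spans positions 9–106: 98 bp.

98 bp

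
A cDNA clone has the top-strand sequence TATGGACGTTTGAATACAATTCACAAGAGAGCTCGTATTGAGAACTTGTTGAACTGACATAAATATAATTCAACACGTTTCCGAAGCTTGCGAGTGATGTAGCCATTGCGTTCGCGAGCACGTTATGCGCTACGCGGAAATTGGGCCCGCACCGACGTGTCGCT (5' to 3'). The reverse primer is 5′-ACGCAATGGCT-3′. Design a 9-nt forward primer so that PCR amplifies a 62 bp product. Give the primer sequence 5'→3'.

The reverse primer's reverse complement AGCCATTGCGT matches the template at positions 101–111, so the product ends at position 111.
A 62 bp product then starts at position 111 − 62 + 1 = 50.
The forward primer is identical to the top strand there: TGAACTGAC.

5'-TGAACTGAC-3'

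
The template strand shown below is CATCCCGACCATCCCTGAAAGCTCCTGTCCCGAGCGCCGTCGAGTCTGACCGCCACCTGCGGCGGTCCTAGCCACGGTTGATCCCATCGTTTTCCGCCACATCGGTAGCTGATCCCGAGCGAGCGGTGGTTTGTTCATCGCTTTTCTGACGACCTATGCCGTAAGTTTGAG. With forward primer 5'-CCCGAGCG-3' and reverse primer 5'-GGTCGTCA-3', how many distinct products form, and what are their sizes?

Two products: 126 bp, 41 bp

The forward primer CCCGAGCG matches the top strand at positions 29–36, 114–121.
The reverse primer's reverse complement is TGACGACC, matching at positions 147–154.
Each forward site pairs with the reverse site to give a product ending at position 154: sizes 126, 41 bp.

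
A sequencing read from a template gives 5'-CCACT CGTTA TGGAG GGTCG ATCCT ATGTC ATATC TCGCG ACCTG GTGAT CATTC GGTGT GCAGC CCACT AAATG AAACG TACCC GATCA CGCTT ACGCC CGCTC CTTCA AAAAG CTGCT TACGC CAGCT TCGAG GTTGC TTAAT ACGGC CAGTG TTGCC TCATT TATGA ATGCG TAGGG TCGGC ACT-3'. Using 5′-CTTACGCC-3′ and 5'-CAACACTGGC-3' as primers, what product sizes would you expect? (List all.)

The forward primer CTTACGCC matches the top strand at positions 93–100, 119–126.
The reverse primer's reverse complement is GCCAGTGTTG, matching at positions 149–158.
Each forward site pairs with the reverse site to give a product ending at position 158: sizes 66, 40 bp.

66 bp, 40 bp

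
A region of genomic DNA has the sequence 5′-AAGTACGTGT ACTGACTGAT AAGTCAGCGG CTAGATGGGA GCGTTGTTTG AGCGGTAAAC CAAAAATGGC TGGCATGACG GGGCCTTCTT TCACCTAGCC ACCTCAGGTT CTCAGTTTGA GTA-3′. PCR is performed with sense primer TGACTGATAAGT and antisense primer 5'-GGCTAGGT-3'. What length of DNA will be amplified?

Forward primer TGACTGATAAGT is found on the top strand at positions 13–24.
Reverse complement of the reverse primer: ACCTAGCC. This occurs on the top strand at positions 93–100.
The product runs from position 13 to position 100, so its length is 100 − 13 + 1 = 88 bp.

88 bp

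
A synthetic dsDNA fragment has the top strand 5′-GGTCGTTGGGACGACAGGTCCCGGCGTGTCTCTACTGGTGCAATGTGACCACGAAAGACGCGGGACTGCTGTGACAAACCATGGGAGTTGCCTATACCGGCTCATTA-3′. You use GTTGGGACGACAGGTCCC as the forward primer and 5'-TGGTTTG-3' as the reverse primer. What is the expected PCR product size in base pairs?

77 bp

Scanning the template, GTTGGGACGACAGGTCCC occurs at positions 5–22; this primer anneals to the bottom strand there with its 3' end pointing downstream.
The reverse primer's reverse complement is CAAACCA, which matches the template at positions 75–81.
The product runs from position 5 to position 81, so its length is 81 − 5 + 1 = 77 bp.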